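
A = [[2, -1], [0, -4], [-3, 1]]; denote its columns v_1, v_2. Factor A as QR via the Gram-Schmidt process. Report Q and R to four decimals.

Q = [[0.5547, -0.0576], [0.0000, -0.9976], [-0.8321, -0.0384]], R = [[3.6056, -1.3868], [0.0000, 4.0096]]

v_1 = (2, 0, -3); ‖v_1‖ = 3.6056, so e_1 = (0.5547, 0.0000, -0.8321).
e_1·v_2 = 0.5547·(-1) + 0.0000·(-4) + (-0.8321)·1 = -1.3868.
u_2 = v_2 + 1.3868·e_1 = (-0.2308, -4.0000, -0.1538).
‖u_2‖ = 4.0096, so e_2 = (-0.0576, -0.9976, -0.0384).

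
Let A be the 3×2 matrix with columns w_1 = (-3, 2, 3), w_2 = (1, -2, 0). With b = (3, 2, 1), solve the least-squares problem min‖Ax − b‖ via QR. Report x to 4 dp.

w_1 = (-3, 2, 3); ‖w_1‖ = 4.6904, so q_1 = (-0.6396, 0.4264, 0.6396).
q_1·w_2 = (-0.6396)·1 + 0.4264·(-2) + 0.6396·0 = -1.4924.
u_2 = w_2 + 1.4924·q_1 = (0.0455, -1.3636, 0.9545).
‖u_2‖ = 1.6652, so q_2 = (0.0273, -0.8189, 0.5732).
Qᵀb = (-0.4264, -0.9827).
Back-substitute: x_2 = -0.9827/1.6652 = -0.5902.
x_1 = (-0.4264 + 1.4924·(-0.5902))/4.6904 = -0.2787.

x = (-0.2787, -0.5902)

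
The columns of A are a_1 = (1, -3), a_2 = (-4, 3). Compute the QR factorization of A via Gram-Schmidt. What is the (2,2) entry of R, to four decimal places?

r_{22} = 2.8460

a_1 = (1, -3); ‖a_1‖ = 3.1623, so e_1 = (0.3162, -0.9487).
e_1·a_2 = 0.3162·(-4) + (-0.9487)·3 = -4.1110.
u_2 = a_2 + 4.1110·e_1 = (-2.7000, -0.9000).
r_{22} = ‖u_2‖ = 2.8460.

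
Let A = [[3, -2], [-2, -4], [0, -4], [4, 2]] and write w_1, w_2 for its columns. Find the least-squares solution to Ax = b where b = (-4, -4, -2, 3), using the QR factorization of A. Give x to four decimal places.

x = (-0.0566, 0.9642)

e_1 = w_1/‖w_1‖ = (3, -2, 0, 4)/5.3852 = (0.5571, -0.3714, 0.0000, 0.7428).
r_{12} = e_1·w_2 = 1.8570.
u_2 = w_2 − 1.8570·e_1 = (-3.0345, -3.3103, -4.0000, 0.6207).
‖u_2‖ = 6.0458, so e_2 = (-0.5019, -0.5475, -0.6616, 0.1027).
Qᵀb = (1.4856, 5.8291).
Back-substitute: x_2 = 5.8291/6.0458 = 0.9642.
x_1 = (1.4856 − 1.8570·0.9642)/5.3852 = -0.0566.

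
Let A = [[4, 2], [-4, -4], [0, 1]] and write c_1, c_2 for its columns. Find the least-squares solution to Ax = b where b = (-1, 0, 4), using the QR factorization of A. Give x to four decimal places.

e_1 = c_1/‖c_1‖ = (4, -4, 0)/5.6569 = (0.7071, -0.7071, 0.0000).
r_{12} = e_1·c_2 = 4.2426.
u_2 = c_2 − 4.2426·e_1 = (-1.0000, -1.0000, 1.0000).
‖u_2‖ = 1.7321, so e_2 = (-0.5774, -0.5774, 0.5774).
Qᵀb = (-0.7071, 2.8868).
Back-substitute: x_2 = 2.8868/1.7321 = 1.6667.
x_1 = (-0.7071 − 4.2426·1.6667)/5.6569 = -1.3750.

x = (-1.3750, 1.6667)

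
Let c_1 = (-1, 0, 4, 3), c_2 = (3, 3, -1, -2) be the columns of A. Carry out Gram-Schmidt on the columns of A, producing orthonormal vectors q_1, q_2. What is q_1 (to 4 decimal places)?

c_1 = (-1, 0, 4, 3); ‖c_1‖ = 5.0990, so q_1 = (-0.1961, 0.0000, 0.7845, 0.5883).

q_1 = (-0.1961, 0.0000, 0.7845, 0.5883)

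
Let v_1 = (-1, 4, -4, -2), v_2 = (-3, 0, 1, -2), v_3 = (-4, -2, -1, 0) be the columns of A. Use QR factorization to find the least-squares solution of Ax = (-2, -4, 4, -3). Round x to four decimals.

v_1 = (-1, 4, -4, -2); ‖v_1‖ = 6.0828, so q_1 = (-0.1644, 0.6576, -0.6576, -0.3288).
q_1·v_2 = (-0.1644)·(-3) + 0.6576·0 + (-0.6576)·1 + (-0.3288)·(-2) = 0.4932.
u_2 = v_2 − 0.4932·q_1 = (-2.9189, -0.3243, 1.3243, -1.8378).
‖u_2‖ = 3.7090, so q_2 = (-0.7870, -0.0874, 0.3571, -0.4955).
q_1·v_3 = (-0.1644)·(-4) + 0.6576·(-2) + (-0.6576)·(-1) + (-0.3288)·0 = 0.0000; q_2·v_3 = (-0.7870)·(-4) + (-0.0874)·(-2) + 0.3571·(-1) + (-0.4955)·0 = 2.9658.
u_3 = v_3 + 0.0000·q_1 − 2.9658·q_2 = (-1.6660, -1.7407, -2.0589, 1.4695).
‖u_3‖ = 3.4935, so q_3 = (-0.4769, -0.4983, -0.5894, 0.4207).
Qᵀb = (-3.9456, 4.8385, -0.6726).
Back-substitute: x_3 = -0.6726/3.4935 = -0.1925.
x_2 = (4.8385 − 2.9658·(-0.1925))/3.7090 = 1.4585.
x_1 = (-3.9456 − 0.4932·1.4585 + 0.0000·(-0.1925))/6.0828 = -0.7669.

x = (-0.7669, 1.4585, -0.1925)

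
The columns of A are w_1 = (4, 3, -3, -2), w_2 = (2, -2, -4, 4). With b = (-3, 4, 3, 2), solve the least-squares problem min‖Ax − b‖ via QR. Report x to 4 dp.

w_1 = (4, 3, -3, -2); ‖w_1‖ = 6.1644, so e_1 = (0.6489, 0.4867, -0.4867, -0.3244).
e_1·w_2 = 0.6489·2 + 0.4867·(-2) + (-0.4867)·(-4) + (-0.3244)·4 = 0.9733.
u_2 = w_2 − 0.9733·e_1 = (1.3684, -2.4737, -3.5263, 4.3158).
‖u_2‖ = 6.2492, so e_2 = (0.2190, -0.3958, -0.5643, 0.6906).
Qᵀb = (-2.1089, -2.5519).
Back-substitute: x_2 = -2.5519/6.2492 = -0.4084.
x_1 = (-2.1089 − 0.9733·(-0.4084))/6.1644 = -0.2776.

x = (-0.2776, -0.4084)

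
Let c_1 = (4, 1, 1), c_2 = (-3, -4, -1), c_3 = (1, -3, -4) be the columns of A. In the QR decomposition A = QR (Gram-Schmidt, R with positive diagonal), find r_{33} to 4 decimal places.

e_1 = c_1/‖c_1‖ = (4, 1, 1)/4.2426 = (0.9428, 0.2357, 0.2357).
r_{12} = e_1·c_2 = -4.0069.
u_2 = c_2 + 4.0069·e_1 = (0.7778, -3.0556, -0.0556).
‖u_2‖ = 3.1535, so e_2 = (0.2466, -0.9689, -0.0176).
r_{13} = e_1·c_3 = -0.7071; r_{23} = e_2·c_3 = 3.2240.
u_3 = c_3 + 0.7071·e_1 − 3.2240·e_2 = (0.8715, 0.2905, -3.7765).
r_{33} = ‖u_3‖ = 3.8867.

r_{33} = 3.8867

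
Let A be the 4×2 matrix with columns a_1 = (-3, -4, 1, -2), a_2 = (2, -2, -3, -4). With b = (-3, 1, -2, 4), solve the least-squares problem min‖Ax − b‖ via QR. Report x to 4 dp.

a_1 = (-3, -4, 1, -2); ‖a_1‖ = 5.4772, so e_1 = (-0.5477, -0.7303, 0.1826, -0.3651).
e_1·a_2 = (-0.5477)·2 + (-0.7303)·(-2) + 0.1826·(-3) + (-0.3651)·(-4) = 1.2780.
u_2 = a_2 − 1.2780·e_1 = (2.7000, -1.0667, -3.2333, -3.5333).
‖u_2‖ = 5.6006, so e_2 = (0.4821, -0.1905, -0.5773, -0.6309).
Qᵀb = (-0.9129, -3.0056).
Back-substitute: x_2 = -3.0056/5.6006 = -0.5367.
x_1 = (-0.9129 − 1.2780·(-0.5367))/5.4772 = -0.0414.

x = (-0.0414, -0.5367)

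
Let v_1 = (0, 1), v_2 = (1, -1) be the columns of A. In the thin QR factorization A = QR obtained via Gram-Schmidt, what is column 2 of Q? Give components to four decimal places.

q_2 = (1.0000, 0.0000)

v_1 = (0, 1); ‖v_1‖ = 1.0000, so q_1 = (0.0000, 1.0000).
q_1·v_2 = 0.0000·1 + 1.0000·(-1) = -1.0000.
u_2 = v_2 + 1.0000·q_1 = (1.0000, 0.0000).
‖u_2‖ = 1.0000, so q_2 = (1.0000, 0.0000).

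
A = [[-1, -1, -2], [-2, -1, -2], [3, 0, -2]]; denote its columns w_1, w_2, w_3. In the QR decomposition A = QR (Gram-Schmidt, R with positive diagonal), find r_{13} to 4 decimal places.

w_1 = (-1, -2, 3); ‖w_1‖ = 3.7417, so q_1 = (-0.2673, -0.5345, 0.8018).
r_{13} = q_1·w_3 = 0.0000.

r_{13} = 0.0000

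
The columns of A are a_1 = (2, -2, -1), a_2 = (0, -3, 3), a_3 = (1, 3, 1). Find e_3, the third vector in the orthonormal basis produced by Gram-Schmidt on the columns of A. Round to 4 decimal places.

e_3 = (0.7276, 0.4851, 0.4851)

a_1 = (2, -2, -1); ‖a_1‖ = 3.0000, so e_1 = (0.6667, -0.6667, -0.3333).
e_1·a_2 = 0.6667·0 + (-0.6667)·(-3) + (-0.3333)·3 = 1.0000.
u_2 = a_2 − 1.0000·e_1 = (-0.6667, -2.3333, 3.3333).
‖u_2‖ = 4.1231, so e_2 = (-0.1617, -0.5659, 0.8085).
e_1·a_3 = 0.6667·1 + (-0.6667)·3 + (-0.3333)·1 = -1.6667; e_2·a_3 = (-0.1617)·1 + (-0.5659)·3 + 0.8085·1 = -1.0510.
u_3 = a_3 + 1.6667·e_1 + 1.0510·e_2 = (1.9412, 1.2941, 1.2941).
‖u_3‖ = 2.6679, so e_3 = (0.7276, 0.4851, 0.4851).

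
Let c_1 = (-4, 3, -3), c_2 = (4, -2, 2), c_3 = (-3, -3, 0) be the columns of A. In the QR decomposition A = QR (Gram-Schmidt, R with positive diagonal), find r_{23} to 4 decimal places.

c_1 = (-4, 3, -3); ‖c_1‖ = 5.8310, so e_1 = (-0.6860, 0.5145, -0.5145).
e_1·c_2 = (-0.6860)·4 + 0.5145·(-2) + (-0.5145)·2 = -4.8020.
u_2 = c_2 + 4.8020·e_1 = (0.7059, 0.4706, -0.4706).
‖u_2‖ = 0.9701, so e_2 = (0.7276, 0.4851, -0.4851).
r_{23} = e_2·c_3 = -3.6380.

r_{23} = -3.6380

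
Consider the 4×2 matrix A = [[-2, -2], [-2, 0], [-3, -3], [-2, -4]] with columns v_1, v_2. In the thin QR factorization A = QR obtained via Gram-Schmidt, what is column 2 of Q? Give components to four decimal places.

e_2 = (0.0000, 0.7071, 0.0000, -0.7071)

e_1 = v_1/‖v_1‖ = (-2, -2, -3, -2)/4.5826 = (-0.4364, -0.4364, -0.6547, -0.4364).
r_{12} = e_1·v_2 = 4.5826.
u_2 = v_2 − 4.5826·e_1 = (0.0000, 2.0000, 0.0000, -2.0000).
‖u_2‖ = 2.8284, so e_2 = (0.0000, 0.7071, 0.0000, -0.7071).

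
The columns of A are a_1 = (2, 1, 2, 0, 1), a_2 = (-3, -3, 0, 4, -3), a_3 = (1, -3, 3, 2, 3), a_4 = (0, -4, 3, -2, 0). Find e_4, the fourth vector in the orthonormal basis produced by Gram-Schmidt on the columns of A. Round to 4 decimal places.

a_1 = (2, 1, 2, 0, 1); ‖a_1‖ = 3.1623, so e_1 = (0.6325, 0.3162, 0.6325, 0.0000, 0.3162).
e_1·a_2 = 0.6325·(-3) + 0.3162·(-3) + 0.6325·0 + 0.0000·4 + 0.3162·(-3) = -3.7947.
u_2 = a_2 + 3.7947·e_1 = (-0.6000, -1.8000, 2.4000, 4.0000, -1.8000).
‖u_2‖ = 5.3479, so e_2 = (-0.1122, -0.3366, 0.4488, 0.7480, -0.3366).
e_1·a_3 = 0.6325·1 + 0.3162·(-3) + 0.6325·3 + 0.0000·2 + 0.3162·3 = 2.5298; e_2·a_3 = (-0.1122)·1 + (-0.3366)·(-3) + 0.4488·3 + 0.7480·2 + (-0.3366)·3 = 2.7300.
u_3 = a_3 − 2.5298·e_1 − 2.7300·e_2 = (-0.2937, -2.8811, 0.1748, -0.0420, 3.1189).
‖u_3‖ = 4.2599, so e_3 = (-0.0689, -0.6763, 0.0410, -0.0098, 0.7321).
e_1·a_4 = 0.6325·0 + 0.3162·(-4) + 0.6325·3 + 0.0000·(-2) + 0.3162·0 = 0.6325; e_2·a_4 = (-0.1122)·0 + (-0.3366)·(-4) + 0.4488·3 + 0.7480·(-2) + (-0.3366)·0 = 1.1967; e_3·a_4 = (-0.0689)·0 + (-0.6763)·(-4) + 0.0410·3 + (-0.0098)·(-2) + 0.7321·0 = 2.8481.
u_4 = a_4 − 0.6325·e_1 − 1.1967·e_2 − 2.8481·e_3 = (-0.0694, -1.8709, 1.9461, -2.8671, -1.8825).
‖u_4‖ = 4.3653, so e_4 = (-0.0159, -0.4286, 0.4458, -0.6568, -0.4312).

e_4 = (-0.0159, -0.4286, 0.4458, -0.6568, -0.4312)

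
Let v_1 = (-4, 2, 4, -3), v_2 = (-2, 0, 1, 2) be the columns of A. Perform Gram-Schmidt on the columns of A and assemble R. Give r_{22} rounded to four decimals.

v_1 = (-4, 2, 4, -3); ‖v_1‖ = 6.7082, so q_1 = (-0.5963, 0.2981, 0.5963, -0.4472).
q_1·v_2 = (-0.5963)·(-2) + 0.2981·0 + 0.5963·1 + (-0.4472)·2 = 0.8944.
u_2 = v_2 − 0.8944·q_1 = (-1.4667, -0.2667, 0.4667, 2.4000).
r_{22} = ‖u_2‖ = 2.8636.

r_{22} = 2.8636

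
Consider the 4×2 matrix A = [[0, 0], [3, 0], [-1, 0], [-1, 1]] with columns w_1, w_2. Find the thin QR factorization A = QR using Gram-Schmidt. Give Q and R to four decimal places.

w_1 = (0, 3, -1, -1); ‖w_1‖ = 3.3166, so q_1 = (0.0000, 0.9045, -0.3015, -0.3015).
q_1·w_2 = 0.0000·0 + 0.9045·0 + (-0.3015)·0 + (-0.3015)·1 = -0.3015.
u_2 = w_2 + 0.3015·q_1 = (0.0000, 0.2727, -0.0909, 0.9091).
‖u_2‖ = 0.9535, so q_2 = (0.0000, 0.2860, -0.0953, 0.9535).

Q = [[0.0000, 0.0000], [0.9045, 0.2860], [-0.3015, -0.0953], [-0.3015, 0.9535]], R = [[3.3166, -0.3015], [0.0000, 0.9535]]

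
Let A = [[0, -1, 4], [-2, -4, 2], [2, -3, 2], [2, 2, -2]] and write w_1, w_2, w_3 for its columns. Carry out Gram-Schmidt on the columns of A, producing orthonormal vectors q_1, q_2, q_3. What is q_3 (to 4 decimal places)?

w_1 = (0, -2, 2, 2); ‖w_1‖ = 3.4641, so q_1 = (0.0000, -0.5774, 0.5774, 0.5774).
q_1·w_2 = 0.0000·(-1) + (-0.5774)·(-4) + 0.5774·(-3) + 0.5774·2 = 1.7321.
u_2 = w_2 − 1.7321·q_1 = (-1.0000, -3.0000, -4.0000, 1.0000).
‖u_2‖ = 5.1962, so q_2 = (-0.1925, -0.5774, -0.7698, 0.1925).
q_1·w_3 = 0.0000·4 + (-0.5774)·2 + 0.5774·2 + 0.5774·(-2) = -1.1547; q_2·w_3 = (-0.1925)·4 + (-0.5774)·2 + (-0.7698)·2 + 0.1925·(-2) = -3.8490.
u_3 = w_3 + 1.1547·q_1 + 3.8490·q_2 = (3.2593, -0.8889, -0.2963, -0.5926).
‖u_3‖ = 3.4427, so q_3 = (0.9467, -0.2582, -0.0861, -0.1721).

q_3 = (0.9467, -0.2582, -0.0861, -0.1721)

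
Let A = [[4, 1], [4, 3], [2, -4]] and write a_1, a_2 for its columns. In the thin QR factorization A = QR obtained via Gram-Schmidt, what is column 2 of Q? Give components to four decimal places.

e_2 = (0.0226, 0.4289, -0.9030)

a_1 = (4, 4, 2); ‖a_1‖ = 6.0000, so e_1 = (0.6667, 0.6667, 0.3333).
e_1·a_2 = 0.6667·1 + 0.6667·3 + 0.3333·(-4) = 1.3333.
u_2 = a_2 − 1.3333·e_1 = (0.1111, 2.1111, -4.4444).
‖u_2‖ = 4.9216, so e_2 = (0.0226, 0.4289, -0.9030).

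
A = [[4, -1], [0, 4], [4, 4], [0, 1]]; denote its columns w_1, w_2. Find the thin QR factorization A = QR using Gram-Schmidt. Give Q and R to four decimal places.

w_1 = (4, 0, 4, 0); ‖w_1‖ = 5.6569, so q_1 = (0.7071, 0.0000, 0.7071, 0.0000).
q_1·w_2 = 0.7071·(-1) + 0.0000·4 + 0.7071·4 + 0.0000·1 = 2.1213.
u_2 = w_2 − 2.1213·q_1 = (-2.5000, 4.0000, 2.5000, 1.0000).
‖u_2‖ = 5.4314, so q_2 = (-0.4603, 0.7365, 0.4603, 0.1841).

Q = [[0.7071, -0.4603], [0.0000, 0.7365], [0.7071, 0.4603], [0.0000, 0.1841]], R = [[5.6569, 2.1213], [0.0000, 5.4314]]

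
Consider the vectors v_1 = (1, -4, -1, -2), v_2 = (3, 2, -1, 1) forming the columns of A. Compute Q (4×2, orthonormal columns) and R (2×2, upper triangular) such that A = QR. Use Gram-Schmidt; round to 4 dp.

Q = [[0.2132, 0.8953], [-0.8528, 0.2487], [-0.2132, -0.3482], [-0.4264, 0.1243]], R = [[4.6904, -1.2792], [0.0000, 3.6556]]

q_1 = v_1/‖v_1‖ = (1, -4, -1, -2)/4.6904 = (0.2132, -0.8528, -0.2132, -0.4264).
r_{12} = q_1·v_2 = -1.2792.
u_2 = v_2 + 1.2792·q_1 = (3.2727, 0.9091, -1.2727, 0.4545).
‖u_2‖ = 3.6556, so q_2 = (0.8953, 0.2487, -0.3482, 0.1243).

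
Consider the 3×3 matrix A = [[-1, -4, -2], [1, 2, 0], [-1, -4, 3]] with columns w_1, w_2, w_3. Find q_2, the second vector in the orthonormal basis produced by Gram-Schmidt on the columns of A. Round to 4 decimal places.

q_1 = w_1/‖w_1‖ = (-1, 1, -1)/1.7321 = (-0.5774, 0.5774, -0.5774).
r_{12} = q_1·w_2 = 5.7735.
u_2 = w_2 − 5.7735·q_1 = (-0.6667, -1.3333, -0.6667).
‖u_2‖ = 1.6330, so q_2 = (-0.4082, -0.8165, -0.4082).

q_2 = (-0.4082, -0.8165, -0.4082)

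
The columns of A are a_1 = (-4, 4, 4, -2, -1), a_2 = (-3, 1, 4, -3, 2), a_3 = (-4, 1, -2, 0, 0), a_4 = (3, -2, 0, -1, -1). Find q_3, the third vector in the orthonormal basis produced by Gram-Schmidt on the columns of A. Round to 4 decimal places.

q_3 = (-0.7522, -0.0662, -0.6264, 0.0232, 0.1923)

a_1 = (-4, 4, 4, -2, -1); ‖a_1‖ = 7.2801, so q_1 = (-0.5494, 0.5494, 0.5494, -0.2747, -0.1374).
q_1·a_2 = (-0.5494)·(-3) + 0.5494·1 + 0.5494·4 + (-0.2747)·(-3) + (-0.1374)·2 = 4.9450.
u_2 = a_2 − 4.9450·q_1 = (-0.2830, -1.7170, 1.2830, -1.6415, 2.6792).
‖u_2‖ = 3.8141, so q_2 = (-0.0742, -0.4502, 0.3364, -0.4304, 0.7025).
q_1·a_3 = (-0.5494)·(-4) + 0.5494·1 + 0.5494·(-2) + (-0.2747)·0 + (-0.1374)·0 = 1.6483; q_2·a_3 = (-0.0742)·(-4) + (-0.4502)·1 + 0.3364·(-2) + (-0.4304)·0 + 0.7025·0 = -0.8261.
u_3 = a_3 − 1.6483·q_1 + 0.8261·q_2 = (-3.1556, -0.2776, -2.6278, 0.0973, 0.8067).
‖u_3‖ = 4.1953, so q_3 = (-0.7522, -0.0662, -0.6264, 0.0232, 0.1923).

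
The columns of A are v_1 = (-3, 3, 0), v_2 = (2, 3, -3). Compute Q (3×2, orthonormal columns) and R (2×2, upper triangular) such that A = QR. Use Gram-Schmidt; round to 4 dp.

v_1 = (-3, 3, 0); ‖v_1‖ = 4.2426, so q_1 = (-0.7071, 0.7071, 0.0000).
q_1·v_2 = (-0.7071)·2 + 0.7071·3 + 0.0000·(-3) = 0.7071.
u_2 = v_2 − 0.7071·q_1 = (2.5000, 2.5000, -3.0000).
‖u_2‖ = 4.6368, so q_2 = (0.5392, 0.5392, -0.6470).

Q = [[-0.7071, 0.5392], [0.7071, 0.5392], [0.0000, -0.6470]], R = [[4.2426, 0.7071], [0.0000, 4.6368]]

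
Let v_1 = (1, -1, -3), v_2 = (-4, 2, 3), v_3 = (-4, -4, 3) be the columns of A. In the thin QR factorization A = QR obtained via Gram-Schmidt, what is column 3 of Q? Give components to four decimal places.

v_1 = (1, -1, -3); ‖v_1‖ = 3.3166, so e_1 = (0.3015, -0.3015, -0.9045).
e_1·v_2 = 0.3015·(-4) + (-0.3015)·2 + (-0.9045)·3 = -4.5227.
u_2 = v_2 + 4.5227·e_1 = (-2.6364, 0.6364, -1.0909).
‖u_2‖ = 2.9233, so e_2 = (-0.9019, 0.2177, -0.3732).
e_1·v_3 = 0.3015·(-4) + (-0.3015)·(-4) + (-0.9045)·3 = -2.7136; e_2·v_3 = (-0.9019)·(-4) + 0.2177·(-4) + (-0.3732)·3 = 1.6171.
u_3 = v_3 + 2.7136·e_1 − 1.6171·e_2 = (-1.7234, -5.1702, 1.1489).
‖u_3‖ = 5.5697, so e_3 = (-0.3094, -0.9283, 0.2063).

e_3 = (-0.3094, -0.9283, 0.2063)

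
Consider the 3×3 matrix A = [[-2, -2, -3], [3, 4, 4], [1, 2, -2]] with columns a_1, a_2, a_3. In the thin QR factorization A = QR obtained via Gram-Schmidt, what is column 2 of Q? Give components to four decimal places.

a_1 = (-2, 3, 1); ‖a_1‖ = 3.7417, so q_1 = (-0.5345, 0.8018, 0.2673).
q_1·a_2 = (-0.5345)·(-2) + 0.8018·4 + 0.2673·2 = 4.8107.
u_2 = a_2 − 4.8107·q_1 = (0.5714, 0.1429, 0.7143).
‖u_2‖ = 0.9258, so q_2 = (0.6172, 0.1543, 0.7715).

q_2 = (0.6172, 0.1543, 0.7715)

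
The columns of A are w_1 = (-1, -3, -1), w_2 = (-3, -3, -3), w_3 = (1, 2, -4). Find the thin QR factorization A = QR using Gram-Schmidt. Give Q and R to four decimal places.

Q = [[-0.3015, -0.6396, 0.7071], [-0.9045, 0.4264, 0.0000], [-0.3015, -0.6396, -0.7071]], R = [[3.3166, 4.5227, -0.9045], [0.0000, 2.5584, 2.7716], [0.0000, 0.0000, 3.5355]]

q_1 = w_1/‖w_1‖ = (-1, -3, -1)/3.3166 = (-0.3015, -0.9045, -0.3015).
r_{12} = q_1·w_2 = 4.5227.
u_2 = w_2 − 4.5227·q_1 = (-1.6364, 1.0909, -1.6364).
‖u_2‖ = 2.5584, so q_2 = (-0.6396, 0.4264, -0.6396).
r_{13} = q_1·w_3 = -0.9045; r_{23} = q_2·w_3 = 2.7716.
u_3 = w_3 + 0.9045·q_1 − 2.7716·q_2 = (2.5000, 0.0000, -2.5000).
‖u_3‖ = 3.5355, so q_3 = (0.7071, 0.0000, -0.7071).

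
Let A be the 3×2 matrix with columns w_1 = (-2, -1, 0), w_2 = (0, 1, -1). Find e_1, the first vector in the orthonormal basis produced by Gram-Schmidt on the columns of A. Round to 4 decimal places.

w_1 = (-2, -1, 0); ‖w_1‖ = 2.2361, so e_1 = (-0.8944, -0.4472, 0.0000).

e_1 = (-0.8944, -0.4472, 0.0000)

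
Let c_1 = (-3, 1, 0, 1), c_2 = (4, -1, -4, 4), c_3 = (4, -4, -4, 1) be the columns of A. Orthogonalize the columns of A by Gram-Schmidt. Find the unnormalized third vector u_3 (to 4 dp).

c_1 = (-3, 1, 0, 1); ‖c_1‖ = 3.3166, so e_1 = (-0.9045, 0.3015, 0.0000, 0.3015).
e_1·c_2 = (-0.9045)·4 + 0.3015·(-1) + 0.0000·(-4) + 0.3015·4 = -2.7136.
u_2 = c_2 + 2.7136·e_1 = (1.5455, -0.1818, -4.0000, 4.8182).
‖u_2‖ = 6.4526, so e_2 = (0.2395, -0.0282, -0.6199, 0.7467).
e_1·c_3 = (-0.9045)·4 + 0.3015·(-4) + 0.0000·(-4) + 0.3015·1 = -4.5227; e_2·c_3 = 0.2395·4 + (-0.0282)·(-4) + (-0.6199)·(-4) + 0.7467·1 = 4.2971.
u_3 = c_3 + 4.5227·e_1 − 4.2971·e_2 = (-1.1201, -2.5153, -1.3362, -0.8450).

u_3 = (-1.1201, -2.5153, -1.3362, -0.8450)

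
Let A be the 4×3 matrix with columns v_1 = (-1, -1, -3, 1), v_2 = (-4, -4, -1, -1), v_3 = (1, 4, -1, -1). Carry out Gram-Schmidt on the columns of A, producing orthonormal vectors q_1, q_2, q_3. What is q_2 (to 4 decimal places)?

q_2 = (-0.6251, -0.6251, 0.2961, -0.3619)

v_1 = (-1, -1, -3, 1); ‖v_1‖ = 3.4641, so q_1 = (-0.2887, -0.2887, -0.8660, 0.2887).
q_1·v_2 = (-0.2887)·(-4) + (-0.2887)·(-4) + (-0.8660)·(-1) + 0.2887·(-1) = 2.8868.
u_2 = v_2 − 2.8868·q_1 = (-3.1667, -3.1667, 1.5000, -1.8333).
‖u_2‖ = 5.0662, so q_2 = (-0.6251, -0.6251, 0.2961, -0.3619).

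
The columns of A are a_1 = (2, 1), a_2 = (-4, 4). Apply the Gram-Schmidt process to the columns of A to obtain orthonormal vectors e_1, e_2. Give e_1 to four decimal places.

e_1 = (0.8944, 0.4472)

e_1 = a_1/‖a_1‖ = (2, 1)/2.2361 = (0.8944, 0.4472).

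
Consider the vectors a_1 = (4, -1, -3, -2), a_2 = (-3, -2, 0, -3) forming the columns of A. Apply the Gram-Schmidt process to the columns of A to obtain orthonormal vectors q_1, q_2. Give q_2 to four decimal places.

a_1 = (4, -1, -3, -2); ‖a_1‖ = 5.4772, so q_1 = (0.7303, -0.1826, -0.5477, -0.3651).
q_1·a_2 = 0.7303·(-3) + (-0.1826)·(-2) + (-0.5477)·0 + (-0.3651)·(-3) = -0.7303.
u_2 = a_2 + 0.7303·q_1 = (-2.4667, -2.1333, -0.4000, -3.2667).
‖u_2‖ = 4.6332, so q_2 = (-0.5324, -0.4604, -0.0863, -0.7051).

q_2 = (-0.5324, -0.4604, -0.0863, -0.7051)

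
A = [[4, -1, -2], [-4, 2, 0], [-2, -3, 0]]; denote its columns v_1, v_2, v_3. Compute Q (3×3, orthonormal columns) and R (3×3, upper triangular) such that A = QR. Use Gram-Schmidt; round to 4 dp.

v_1 = (4, -4, -2); ‖v_1‖ = 6.0000, so e_1 = (0.6667, -0.6667, -0.3333).
e_1·v_2 = 0.6667·(-1) + (-0.6667)·2 + (-0.3333)·(-3) = -1.0000.
u_2 = v_2 + 1.0000·e_1 = (-0.3333, 1.3333, -3.3333).
‖u_2‖ = 3.6056, so e_2 = (-0.0925, 0.3698, -0.9245).
e_1·v_3 = 0.6667·(-2) + (-0.6667)·0 + (-0.3333)·0 = -1.3333; e_2·v_3 = (-0.0925)·(-2) + 0.3698·0 + (-0.9245)·0 = 0.1849.
u_3 = v_3 + 1.3333·e_1 − 0.1849·e_2 = (-1.0940, -0.9573, -0.2735).
‖u_3‖ = 1.4792, so e_3 = (-0.7396, -0.6472, -0.1849).

Q = [[0.6667, -0.0925, -0.7396], [-0.6667, 0.3698, -0.6472], [-0.3333, -0.9245, -0.1849]], R = [[6.0000, -1.0000, -1.3333], [0.0000, 3.6056, 0.1849], [0.0000, 0.0000, 1.4792]]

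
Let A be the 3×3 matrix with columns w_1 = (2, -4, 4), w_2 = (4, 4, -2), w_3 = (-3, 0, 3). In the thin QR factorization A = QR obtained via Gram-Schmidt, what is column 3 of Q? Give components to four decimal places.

q_3 = (-0.2481, 0.6202, 0.7442)

w_1 = (2, -4, 4); ‖w_1‖ = 6.0000, so q_1 = (0.3333, -0.6667, 0.6667).
q_1·w_2 = 0.3333·4 + (-0.6667)·4 + 0.6667·(-2) = -2.6667.
u_2 = w_2 + 2.6667·q_1 = (4.8889, 2.2222, -0.2222).
‖u_2‖ = 5.3748, so q_2 = (0.9096, 0.4134, -0.0413).
q_1·w_3 = 0.3333·(-3) + (-0.6667)·0 + 0.6667·3 = 1.0000; q_2·w_3 = 0.9096·(-3) + 0.4134·0 + (-0.0413)·3 = -2.8528.
u_3 = w_3 − 1.0000·q_1 + 2.8528·q_2 = (-0.7385, 1.8462, 2.2154).
‖u_3‖ = 2.9768, so q_3 = (-0.2481, 0.6202, 0.7442).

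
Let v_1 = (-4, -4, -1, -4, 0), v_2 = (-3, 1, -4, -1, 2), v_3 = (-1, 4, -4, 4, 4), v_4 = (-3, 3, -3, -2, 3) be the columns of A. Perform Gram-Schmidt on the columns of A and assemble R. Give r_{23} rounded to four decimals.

v_1 = (-4, -4, -1, -4, 0); ‖v_1‖ = 7.0000, so e_1 = (-0.5714, -0.5714, -0.1429, -0.5714, 0.0000).
e_1·v_2 = (-0.5714)·(-3) + (-0.5714)·1 + (-0.1429)·(-4) + (-0.5714)·(-1) + 0.0000·2 = 2.2857.
u_2 = v_2 − 2.2857·e_1 = (-1.6939, 2.3061, -3.6735, 0.3061, 2.0000).
‖u_2‖ = 5.0770, so e_2 = (-0.3336, 0.4542, -0.7236, 0.0603, 0.3939).
r_{23} = e_2·v_3 = 6.8617.

r_{23} = 6.8617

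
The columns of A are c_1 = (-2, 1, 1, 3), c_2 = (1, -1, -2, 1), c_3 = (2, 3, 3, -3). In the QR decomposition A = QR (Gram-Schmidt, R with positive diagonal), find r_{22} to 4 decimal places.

c_1 = (-2, 1, 1, 3); ‖c_1‖ = 3.8730, so e_1 = (-0.5164, 0.2582, 0.2582, 0.7746).
e_1·c_2 = (-0.5164)·1 + 0.2582·(-1) + 0.2582·(-2) + 0.7746·1 = -0.5164.
u_2 = c_2 + 0.5164·e_1 = (0.7333, -0.8667, -1.8667, 1.4000).
r_{22} = ‖u_2‖ = 2.5949.

r_{22} = 2.5949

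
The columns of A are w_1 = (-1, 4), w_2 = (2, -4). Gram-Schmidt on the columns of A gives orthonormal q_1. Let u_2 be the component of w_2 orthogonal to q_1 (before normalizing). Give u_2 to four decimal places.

w_1 = (-1, 4); ‖w_1‖ = 4.1231, so q_1 = (-0.2425, 0.9701).
q_1·w_2 = (-0.2425)·2 + 0.9701·(-4) = -4.3656.
u_2 = w_2 + 4.3656·q_1 = (0.9412, 0.2353).

u_2 = (0.9412, 0.2353)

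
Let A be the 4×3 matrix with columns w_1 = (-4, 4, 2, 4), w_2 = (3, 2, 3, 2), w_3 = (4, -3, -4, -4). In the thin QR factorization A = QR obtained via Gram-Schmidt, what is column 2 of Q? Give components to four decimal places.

q_2 = (0.7682, 0.2508, 0.5330, 0.2508)

q_1 = w_1/‖w_1‖ = (-4, 4, 2, 4)/7.2111 = (-0.5547, 0.5547, 0.2774, 0.5547).
r_{12} = q_1·w_2 = 1.3868.
u_2 = w_2 − 1.3868·q_1 = (3.7692, 1.2308, 2.6154, 1.2308).
‖u_2‖ = 4.9068, so q_2 = (0.7682, 0.2508, 0.5330, 0.2508).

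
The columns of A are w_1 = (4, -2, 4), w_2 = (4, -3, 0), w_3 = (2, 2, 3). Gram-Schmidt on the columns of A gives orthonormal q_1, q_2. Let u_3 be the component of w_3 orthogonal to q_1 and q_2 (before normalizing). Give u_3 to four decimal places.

w_1 = (4, -2, 4); ‖w_1‖ = 6.0000, so q_1 = (0.6667, -0.3333, 0.6667).
q_1·w_2 = 0.6667·4 + (-0.3333)·(-3) + 0.6667·0 = 3.6667.
u_2 = w_2 − 3.6667·q_1 = (1.5556, -1.7778, -2.4444).
‖u_2‖ = 3.3993, so q_2 = (0.4576, -0.5230, -0.7191).
q_1·w_3 = 0.6667·2 + (-0.3333)·2 + 0.6667·3 = 2.6667; q_2·w_3 = 0.4576·2 + (-0.5230)·2 + (-0.7191)·3 = -2.2880.
u_3 = w_3 − 2.6667·q_1 + 2.2880·q_2 = (1.2692, 1.6923, -0.4231).

u_3 = (1.2692, 1.6923, -0.4231)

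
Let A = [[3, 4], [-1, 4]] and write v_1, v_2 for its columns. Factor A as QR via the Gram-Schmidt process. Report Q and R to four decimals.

Q = [[0.9487, 0.3162], [-0.3162, 0.9487]], R = [[3.1623, 2.5298], [0.0000, 5.0596]]

v_1 = (3, -1); ‖v_1‖ = 3.1623, so e_1 = (0.9487, -0.3162).
e_1·v_2 = 0.9487·4 + (-0.3162)·4 = 2.5298.
u_2 = v_2 − 2.5298·e_1 = (1.6000, 4.8000).
‖u_2‖ = 5.0596, so e_2 = (0.3162, 0.9487).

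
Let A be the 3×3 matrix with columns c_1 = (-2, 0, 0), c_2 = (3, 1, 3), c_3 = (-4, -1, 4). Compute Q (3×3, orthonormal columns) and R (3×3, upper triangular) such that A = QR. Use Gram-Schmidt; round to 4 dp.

q_1 = c_1/‖c_1‖ = (-2, 0, 0)/2.0000 = (-1.0000, 0.0000, 0.0000).
r_{12} = q_1·c_2 = -3.0000.
u_2 = c_2 + 3.0000·q_1 = (0.0000, 1.0000, 3.0000).
‖u_2‖ = 3.1623, so q_2 = (0.0000, 0.3162, 0.9487).
r_{13} = q_1·c_3 = 4.0000; r_{23} = q_2·c_3 = 3.4785.
u_3 = c_3 − 4.0000·q_1 − 3.4785·q_2 = (0.0000, -2.1000, 0.7000).
‖u_3‖ = 2.2136, so q_3 = (0.0000, -0.9487, 0.3162).

Q = [[-1.0000, 0.0000, 0.0000], [0.0000, 0.3162, -0.9487], [0.0000, 0.9487, 0.3162]], R = [[2.0000, -3.0000, 4.0000], [0.0000, 3.1623, 3.4785], [0.0000, 0.0000, 2.2136]]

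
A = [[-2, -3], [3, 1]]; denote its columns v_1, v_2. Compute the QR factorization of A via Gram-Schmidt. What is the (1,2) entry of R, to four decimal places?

e_1 = v_1/‖v_1‖ = (-2, 3)/3.6056 = (-0.5547, 0.8321).
r_{12} = e_1·v_2 = 2.4962.

r_{12} = 2.4962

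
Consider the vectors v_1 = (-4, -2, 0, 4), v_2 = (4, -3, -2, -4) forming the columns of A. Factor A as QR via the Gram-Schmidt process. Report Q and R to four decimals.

e_1 = v_1/‖v_1‖ = (-4, -2, 0, 4)/6.0000 = (-0.6667, -0.3333, 0.0000, 0.6667).
r_{12} = e_1·v_2 = -4.3333.
u_2 = v_2 + 4.3333·e_1 = (1.1111, -4.4444, -2.0000, -1.1111).
‖u_2‖ = 5.1208, so e_2 = (0.2170, -0.8679, -0.3906, -0.2170).

Q = [[-0.6667, 0.2170], [-0.3333, -0.8679], [0.0000, -0.3906], [0.6667, -0.2170]], R = [[6.0000, -4.3333], [0.0000, 5.1208]]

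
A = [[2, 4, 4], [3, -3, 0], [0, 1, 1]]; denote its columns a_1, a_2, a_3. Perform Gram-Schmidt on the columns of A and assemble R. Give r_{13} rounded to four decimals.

a_1 = (2, 3, 0); ‖a_1‖ = 3.6056, so e_1 = (0.5547, 0.8321, 0.0000).
r_{13} = e_1·a_3 = 2.2188.

r_{13} = 2.2188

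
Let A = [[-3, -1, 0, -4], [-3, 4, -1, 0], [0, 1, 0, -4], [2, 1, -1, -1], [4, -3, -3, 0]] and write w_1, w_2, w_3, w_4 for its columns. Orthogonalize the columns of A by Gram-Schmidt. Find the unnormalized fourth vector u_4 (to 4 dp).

q_1 = w_1/‖w_1‖ = (-3, -3, 0, 2, 4)/6.1644 = (-0.4867, -0.4867, 0.0000, 0.3244, 0.6489).
r_{12} = q_1·w_2 = -3.0822.
u_2 = w_2 + 3.0822·q_1 = (-2.5000, 2.5000, 1.0000, 2.0000, -1.0000).
‖u_2‖ = 4.3012, so q_2 = (-0.5812, 0.5812, 0.2325, 0.4650, -0.2325).
r_{13} = q_1·w_3 = -1.7844; r_{23} = q_2·w_3 = -0.3487.
u_3 = w_3 + 1.7844·q_1 + 0.3487·q_2 = (-1.0711, -1.6657, 0.0811, -0.2589, -1.9232).
‖u_3‖ = 2.7738, so q_3 = (-0.3862, -0.6005, 0.0292, -0.0933, -0.6933).
r_{14} = q_1·w_4 = 1.6222; r_{24} = q_2·w_4 = 0.9300; r_{34} = q_3·w_4 = 1.5210.
u_4 = w_4 − 1.6222·q_1 − 0.9300·q_2 − 1.5210·q_3 = (-2.0826, 1.1623, -4.2607, -1.8168, 0.2182).

u_4 = (-2.0826, 1.1623, -4.2607, -1.8168, 0.2182)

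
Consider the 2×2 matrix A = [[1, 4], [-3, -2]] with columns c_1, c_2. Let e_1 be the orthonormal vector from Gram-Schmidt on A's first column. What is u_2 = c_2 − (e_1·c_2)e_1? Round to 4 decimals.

c_1 = (1, -3); ‖c_1‖ = 3.1623, so e_1 = (0.3162, -0.9487).
e_1·c_2 = 0.3162·4 + (-0.9487)·(-2) = 3.1623.
u_2 = c_2 − 3.1623·e_1 = (3.0000, 1.0000).

u_2 = (3.0000, 1.0000)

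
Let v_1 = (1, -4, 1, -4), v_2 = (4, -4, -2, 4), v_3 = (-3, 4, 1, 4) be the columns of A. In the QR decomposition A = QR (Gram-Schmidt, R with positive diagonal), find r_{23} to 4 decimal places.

v_1 = (1, -4, 1, -4); ‖v_1‖ = 5.8310, so e_1 = (0.1715, -0.6860, 0.1715, -0.6860).
e_1·v_2 = 0.1715·4 + (-0.6860)·(-4) + 0.1715·(-2) + (-0.6860)·4 = 0.3430.
u_2 = v_2 − 0.3430·e_1 = (3.9412, -3.7647, -2.0588, 4.2353).
‖u_2‖ = 7.2029, so e_2 = (0.5472, -0.5227, -0.2858, 0.5880).
r_{23} = e_2·v_3 = -1.6660.

r_{23} = -1.6660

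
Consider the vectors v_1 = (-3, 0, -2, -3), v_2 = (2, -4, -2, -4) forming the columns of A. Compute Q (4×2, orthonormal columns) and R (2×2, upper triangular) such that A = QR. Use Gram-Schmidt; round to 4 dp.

v_1 = (-3, 0, -2, -3); ‖v_1‖ = 4.6904, so e_1 = (-0.6396, 0.0000, -0.4264, -0.6396).
e_1·v_2 = (-0.6396)·2 + 0.0000·(-4) + (-0.4264)·(-2) + (-0.6396)·(-4) = 2.1320.
u_2 = v_2 − 2.1320·e_1 = (3.3636, -4.0000, -1.0909, -2.6364).
‖u_2‖ = 5.9544, so e_2 = (0.5649, -0.6718, -0.1832, -0.4428).

Q = [[-0.6396, 0.5649], [0.0000, -0.6718], [-0.4264, -0.1832], [-0.6396, -0.4428]], R = [[4.6904, 2.1320], [0.0000, 5.9544]]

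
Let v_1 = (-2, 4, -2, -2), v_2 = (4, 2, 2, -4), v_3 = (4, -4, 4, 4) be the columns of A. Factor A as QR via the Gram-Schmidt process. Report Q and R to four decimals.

Q = [[-0.3780, 0.6825, 0.2125], [0.7559, 0.2275, 0.6138], [-0.3780, 0.3640, 0.3305], [-0.3780, -0.5915, 0.6847]], R = [[5.2915, 0.7559, -7.5593], [0.0000, 6.2792, 0.9100], [0.0000, 0.0000, 2.4554]]

e_1 = v_1/‖v_1‖ = (-2, 4, -2, -2)/5.2915 = (-0.3780, 0.7559, -0.3780, -0.3780).
r_{12} = e_1·v_2 = 0.7559.
u_2 = v_2 − 0.7559·e_1 = (4.2857, 1.4286, 2.2857, -3.7143).
‖u_2‖ = 6.2792, so e_2 = (0.6825, 0.2275, 0.3640, -0.5915).
r_{13} = e_1·v_3 = -7.5593; r_{23} = e_2·v_3 = 0.9100.
u_3 = v_3 + 7.5593·e_1 − 0.9100·e_2 = (0.5217, 1.5072, 0.8116, 1.6812).
‖u_3‖ = 2.4554, so e_3 = (0.2125, 0.6138, 0.3305, 0.6847).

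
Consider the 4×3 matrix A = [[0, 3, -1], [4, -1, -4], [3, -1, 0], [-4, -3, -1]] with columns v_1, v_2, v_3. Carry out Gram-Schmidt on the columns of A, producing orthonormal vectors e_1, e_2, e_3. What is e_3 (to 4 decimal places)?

e_3 = (-0.5128, -0.6698, 0.3510, -0.4065)

e_1 = v_1/‖v_1‖ = (0, 4, 3, -4)/6.4031 = (0.0000, 0.6247, 0.4685, -0.6247).
r_{12} = e_1·v_2 = 0.7809.
u_2 = v_2 − 0.7809·e_1 = (3.0000, -1.4878, -1.3659, -2.5122).
‖u_2‖ = 4.4034, so e_2 = (0.6813, -0.3379, -0.3102, -0.5705).
r_{13} = e_1·v_3 = -1.8741; r_{23} = e_2·v_3 = 1.2407.
u_3 = v_3 + 1.8741·e_1 − 1.2407·e_2 = (-1.8453, -2.4101, 1.2629, -1.4629).
‖u_3‖ = 3.5984, so e_3 = (-0.5128, -0.6698, 0.3510, -0.4065).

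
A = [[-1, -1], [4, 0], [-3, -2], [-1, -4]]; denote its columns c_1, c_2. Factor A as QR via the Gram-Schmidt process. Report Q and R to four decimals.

e_1 = c_1/‖c_1‖ = (-1, 4, -3, -1)/5.1962 = (-0.1925, 0.7698, -0.5774, -0.1925).
r_{12} = e_1·c_2 = 2.1170.
u_2 = c_2 − 2.1170·e_1 = (-0.5926, -1.6296, -0.7778, -3.5926).
‖u_2‖ = 4.0643, so e_2 = (-0.1458, -0.4010, -0.1914, -0.8839).

Q = [[-0.1925, -0.1458], [0.7698, -0.4010], [-0.5774, -0.1914], [-0.1925, -0.8839]], R = [[5.1962, 2.1170], [0.0000, 4.0643]]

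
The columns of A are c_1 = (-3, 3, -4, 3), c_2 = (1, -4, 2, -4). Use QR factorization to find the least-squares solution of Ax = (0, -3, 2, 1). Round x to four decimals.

x = (-0.2678, 0.0710)

e_1 = c_1/‖c_1‖ = (-3, 3, -4, 3)/6.5574 = (-0.4575, 0.4575, -0.6100, 0.4575).
r_{12} = e_1·c_2 = -5.3374.
u_2 = c_2 + 5.3374·e_1 = (-1.4419, -1.5581, -1.2558, -1.5581).
‖u_2‖ = 2.9175, so e_2 = (-0.4942, -0.5341, -0.4304, -0.5341).
Qᵀb = (-2.1350, 0.2073).
Back-substitute: x_2 = 0.2073/2.9175 = 0.0710.
x_1 = (-2.1350 + 5.3374·0.0710)/6.5574 = -0.2678.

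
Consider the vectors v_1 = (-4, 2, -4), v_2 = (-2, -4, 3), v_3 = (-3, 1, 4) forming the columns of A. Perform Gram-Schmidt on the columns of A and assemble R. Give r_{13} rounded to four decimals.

r_{13} = -0.3333

v_1 = (-4, 2, -4); ‖v_1‖ = 6.0000, so e_1 = (-0.6667, 0.3333, -0.6667).
r_{13} = e_1·v_3 = -0.3333.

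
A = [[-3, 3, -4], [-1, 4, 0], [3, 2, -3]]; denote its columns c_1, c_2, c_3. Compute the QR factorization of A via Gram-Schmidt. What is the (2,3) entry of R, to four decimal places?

r_{23} = -3.2868

c_1 = (-3, -1, 3); ‖c_1‖ = 4.3589, so q_1 = (-0.6882, -0.2294, 0.6882).
q_1·c_2 = (-0.6882)·3 + (-0.2294)·4 + 0.6882·2 = -1.6059.
u_2 = c_2 + 1.6059·q_1 = (1.8947, 3.6316, 3.1053).
‖u_2‖ = 5.1401, so q_2 = (0.3686, 0.7065, 0.6041).
r_{23} = q_2·c_3 = -3.2868.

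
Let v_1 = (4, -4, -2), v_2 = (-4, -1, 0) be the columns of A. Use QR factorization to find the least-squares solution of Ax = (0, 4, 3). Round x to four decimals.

x = (-0.9017, -0.8718)

v_1 = (4, -4, -2); ‖v_1‖ = 6.0000, so q_1 = (0.6667, -0.6667, -0.3333).
q_1·v_2 = 0.6667·(-4) + (-0.6667)·(-1) + (-0.3333)·0 = -2.0000.
u_2 = v_2 + 2.0000·q_1 = (-2.6667, -2.3333, -0.6667).
‖u_2‖ = 3.6056, so q_2 = (-0.7396, -0.6472, -0.1849).
Qᵀb = (-3.6667, -3.1433).
Back-substitute: x_2 = -3.1433/3.6056 = -0.8718.
x_1 = (-3.6667 + 2.0000·(-0.8718))/6.0000 = -0.9017.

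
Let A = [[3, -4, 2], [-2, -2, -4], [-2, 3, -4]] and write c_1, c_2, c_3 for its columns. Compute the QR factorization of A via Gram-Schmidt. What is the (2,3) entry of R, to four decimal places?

r_{23} = 1.4636

c_1 = (3, -2, -2); ‖c_1‖ = 4.1231, so q_1 = (0.7276, -0.4851, -0.4851).
q_1·c_2 = 0.7276·(-4) + (-0.4851)·(-2) + (-0.4851)·3 = -3.3955.
u_2 = c_2 + 3.3955·q_1 = (-1.5294, -3.6471, 1.3529).
‖u_2‖ = 4.1798, so q_2 = (-0.3659, -0.8725, 0.3237).
r_{23} = q_2·c_3 = 1.4636.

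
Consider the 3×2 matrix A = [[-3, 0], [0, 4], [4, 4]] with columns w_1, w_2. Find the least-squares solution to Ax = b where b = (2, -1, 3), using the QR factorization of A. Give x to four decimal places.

w_1 = (-3, 0, 4); ‖w_1‖ = 5.0000, so q_1 = (-0.6000, 0.0000, 0.8000).
q_1·w_2 = (-0.6000)·0 + 0.0000·4 + 0.8000·4 = 3.2000.
u_2 = w_2 − 3.2000·q_1 = (1.9200, 4.0000, 1.4400).
‖u_2‖ = 4.6648, so q_2 = (0.4116, 0.8575, 0.3087).
Qᵀb = (1.2000, 0.8918).
Back-substitute: x_2 = 0.8918/4.6648 = 0.1912.
x_1 = (1.2000 − 3.2000·0.1912)/5.0000 = 0.1176.

x = (0.1176, 0.1912)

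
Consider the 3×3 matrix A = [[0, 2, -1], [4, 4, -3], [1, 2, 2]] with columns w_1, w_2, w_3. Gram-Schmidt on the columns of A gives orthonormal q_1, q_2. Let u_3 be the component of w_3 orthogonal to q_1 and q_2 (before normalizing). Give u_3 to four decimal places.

u_3 = (-1.2381, -0.6190, 2.4762)

q_1 = w_1/‖w_1‖ = (0, 4, 1)/4.1231 = (0.0000, 0.9701, 0.2425).
r_{12} = q_1·w_2 = 4.3656.
u_2 = w_2 − 4.3656·q_1 = (2.0000, -0.2353, 0.9412).
‖u_2‖ = 2.2229, so q_2 = (0.8997, -0.1059, 0.4234).
r_{13} = q_1·w_3 = -2.4254; r_{23} = q_2·w_3 = 0.2646.
u_3 = w_3 + 2.4254·q_1 − 0.2646·q_2 = (-1.2381, -0.6190, 2.4762).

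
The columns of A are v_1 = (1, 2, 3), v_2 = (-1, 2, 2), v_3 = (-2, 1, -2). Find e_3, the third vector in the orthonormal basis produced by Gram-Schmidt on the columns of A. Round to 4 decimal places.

v_1 = (1, 2, 3); ‖v_1‖ = 3.7417, so e_1 = (0.2673, 0.5345, 0.8018).
e_1·v_2 = 0.2673·(-1) + 0.5345·2 + 0.8018·2 = 2.4054.
u_2 = v_2 − 2.4054·e_1 = (-1.6429, 0.7143, 0.0714).
‖u_2‖ = 1.7928, so e_2 = (-0.9163, 0.3984, 0.0398).
e_1·v_3 = 0.2673·(-2) + 0.5345·1 + 0.8018·(-2) = -1.6036; e_2·v_3 = (-0.9163)·(-2) + 0.3984·1 + 0.0398·(-2) = 2.1514.
u_3 = v_3 + 1.6036·e_1 − 2.1514·e_2 = (0.4000, 1.0000, -0.8000).
‖u_3‖ = 1.3416, so e_3 = (0.2981, 0.7454, -0.5963).

e_3 = (0.2981, 0.7454, -0.5963)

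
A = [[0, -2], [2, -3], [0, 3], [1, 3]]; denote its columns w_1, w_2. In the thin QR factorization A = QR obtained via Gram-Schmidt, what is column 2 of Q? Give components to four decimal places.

e_2 = (-0.3701, -0.3331, 0.5552, 0.6662)

e_1 = w_1/‖w_1‖ = (0, 2, 0, 1)/2.2361 = (0.0000, 0.8944, 0.0000, 0.4472).
r_{12} = e_1·w_2 = -1.3416.
u_2 = w_2 + 1.3416·e_1 = (-2.0000, -1.8000, 3.0000, 3.6000).
‖u_2‖ = 5.4037, so e_2 = (-0.3701, -0.3331, 0.5552, 0.6662).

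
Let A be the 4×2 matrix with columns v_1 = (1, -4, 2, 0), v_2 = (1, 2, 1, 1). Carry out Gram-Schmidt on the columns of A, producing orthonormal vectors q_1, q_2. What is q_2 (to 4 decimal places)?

q_2 = (0.5137, 0.4346, 0.6125, 0.4149)

q_1 = v_1/‖v_1‖ = (1, -4, 2, 0)/4.5826 = (0.2182, -0.8729, 0.4364, 0.0000).
r_{12} = q_1·v_2 = -1.0911.
u_2 = v_2 + 1.0911·q_1 = (1.2381, 1.0476, 1.4762, 1.0000).
‖u_2‖ = 2.4103, so q_2 = (0.5137, 0.4346, 0.6125, 0.4149).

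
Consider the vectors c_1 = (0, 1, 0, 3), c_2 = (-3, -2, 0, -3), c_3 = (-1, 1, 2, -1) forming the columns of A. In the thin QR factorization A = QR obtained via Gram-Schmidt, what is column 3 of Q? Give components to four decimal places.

c_1 = (0, 1, 0, 3); ‖c_1‖ = 3.1623, so q_1 = (0.0000, 0.3162, 0.0000, 0.9487).
q_1·c_2 = 0.0000·(-3) + 0.3162·(-2) + 0.0000·0 + 0.9487·(-3) = -3.4785.
u_2 = c_2 + 3.4785·q_1 = (-3.0000, -0.9000, 0.0000, 0.3000).
‖u_2‖ = 3.1464, so q_2 = (-0.9535, -0.2860, 0.0000, 0.0953).
q_1·c_3 = 0.0000·(-1) + 0.3162·1 + 0.0000·2 + 0.9487·(-1) = -0.6325; q_2·c_3 = (-0.9535)·(-1) + (-0.2860)·1 + 0.0000·2 + 0.0953·(-1) = 0.5721.
u_3 = c_3 + 0.6325·q_1 − 0.5721·q_2 = (-0.4545, 1.3636, 2.0000, -0.4545).
‖u_3‖ = 2.5045, so q_3 = (-0.1815, 0.5445, 0.7985, -0.1815).

q_3 = (-0.1815, 0.5445, 0.7985, -0.1815)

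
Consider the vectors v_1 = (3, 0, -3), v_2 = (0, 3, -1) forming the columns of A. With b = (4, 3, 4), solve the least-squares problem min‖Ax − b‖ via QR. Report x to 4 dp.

v_1 = (3, 0, -3); ‖v_1‖ = 4.2426, so e_1 = (0.7071, 0.0000, -0.7071).
e_1·v_2 = 0.7071·0 + 0.0000·3 + (-0.7071)·(-1) = 0.7071.
u_2 = v_2 − 0.7071·e_1 = (-0.5000, 3.0000, -0.5000).
‖u_2‖ = 3.0822, so e_2 = (-0.1622, 0.9733, -0.1622).
Qᵀb = (0.0000, 1.6222).
Back-substitute: x_2 = 1.6222/3.0822 = 0.5263.
x_1 = (0.0000 − 0.7071·0.5263)/4.2426 = -0.0877.

x = (-0.0877, 0.5263)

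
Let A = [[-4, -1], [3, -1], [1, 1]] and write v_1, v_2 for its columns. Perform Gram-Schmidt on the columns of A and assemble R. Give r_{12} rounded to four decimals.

r_{12} = 0.3922

v_1 = (-4, 3, 1); ‖v_1‖ = 5.0990, so q_1 = (-0.7845, 0.5883, 0.1961).
r_{12} = q_1·v_2 = 0.3922.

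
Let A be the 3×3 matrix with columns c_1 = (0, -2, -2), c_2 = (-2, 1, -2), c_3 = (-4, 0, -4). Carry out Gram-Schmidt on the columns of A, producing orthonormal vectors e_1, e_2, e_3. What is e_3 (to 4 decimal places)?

c_1 = (0, -2, -2); ‖c_1‖ = 2.8284, so e_1 = (0.0000, -0.7071, -0.7071).
e_1·c_2 = 0.0000·(-2) + (-0.7071)·1 + (-0.7071)·(-2) = 0.7071.
u_2 = c_2 − 0.7071·e_1 = (-2.0000, 1.5000, -1.5000).
‖u_2‖ = 2.9155, so e_2 = (-0.6860, 0.5145, -0.5145).
e_1·c_3 = 0.0000·(-4) + (-0.7071)·0 + (-0.7071)·(-4) = 2.8284; e_2·c_3 = (-0.6860)·(-4) + 0.5145·0 + (-0.5145)·(-4) = 4.8020.
u_3 = c_3 − 2.8284·e_1 − 4.8020·e_2 = (-0.7059, -0.4706, 0.4706).
‖u_3‖ = 0.9701, so e_3 = (-0.7276, -0.4851, 0.4851).

e_3 = (-0.7276, -0.4851, 0.4851)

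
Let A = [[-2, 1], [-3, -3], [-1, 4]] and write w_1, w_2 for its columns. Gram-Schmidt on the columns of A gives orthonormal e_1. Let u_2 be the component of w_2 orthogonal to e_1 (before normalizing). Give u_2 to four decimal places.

w_1 = (-2, -3, -1); ‖w_1‖ = 3.7417, so e_1 = (-0.5345, -0.8018, -0.2673).
e_1·w_2 = (-0.5345)·1 + (-0.8018)·(-3) + (-0.2673)·4 = 0.8018.
u_2 = w_2 − 0.8018·e_1 = (1.4286, -2.3571, 4.2143).

u_2 = (1.4286, -2.3571, 4.2143)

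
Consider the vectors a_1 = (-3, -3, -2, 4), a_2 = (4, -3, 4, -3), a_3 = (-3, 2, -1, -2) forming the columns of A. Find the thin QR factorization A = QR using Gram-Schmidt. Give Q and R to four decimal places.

a_1 = (-3, -3, -2, 4); ‖a_1‖ = 6.1644, so e_1 = (-0.4867, -0.4867, -0.3244, 0.6489).
e_1·a_2 = (-0.4867)·4 + (-0.4867)·(-3) + (-0.3244)·4 + 0.6489·(-3) = -3.7311.
u_2 = a_2 + 3.7311·e_1 = (2.1842, -4.8158, 2.7895, -0.5789).
‖u_2‖ = 6.0066, so e_2 = (0.3636, -0.8018, 0.4644, -0.0964).
e_1·a_3 = (-0.4867)·(-3) + (-0.4867)·2 + (-0.3244)·(-1) + 0.6489·(-2) = -0.4867; e_2·a_3 = 0.3636·(-3) + (-0.8018)·2 + 0.4644·(-1) + (-0.0964)·(-2) = -2.9660.
u_3 = a_3 + 0.4867·e_1 + 2.9660·e_2 = (-2.1583, -0.6149, 0.2195, -1.9701).
‖u_3‖ = 2.9943, so e_3 = (-0.7208, -0.2054, 0.0733, -0.6580).

Q = [[-0.4867, 0.3636, -0.7208], [-0.4867, -0.8018, -0.2054], [-0.3244, 0.4644, 0.0733], [0.6489, -0.0964, -0.6580]], R = [[6.1644, -3.7311, -0.4867], [0.0000, 6.0066, -2.9660], [0.0000, 0.0000, 2.9943]]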